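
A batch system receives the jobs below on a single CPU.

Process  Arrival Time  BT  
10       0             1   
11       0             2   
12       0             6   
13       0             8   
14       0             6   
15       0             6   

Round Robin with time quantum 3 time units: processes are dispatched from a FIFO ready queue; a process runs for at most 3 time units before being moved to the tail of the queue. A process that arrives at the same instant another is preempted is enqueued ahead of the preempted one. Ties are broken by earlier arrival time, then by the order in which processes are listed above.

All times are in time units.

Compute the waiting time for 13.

21

Schedule: | 10 0-1 | 11 1-3 | 12 3-6 | 13 6-9 | 14 9-12 | 15 12-15 | 12 15-18 | 13 18-21 | 14 21-24 | 15 24-27 | 13 27-29 |
Completion: 10=1  11=3  12=18  13=29  14=24  15=27
Turnaround (C−A): 10=1  11=3  12=18  13=29  14=24  15=27
Waiting(13) = turnaround − burst = 29 − 8 = 21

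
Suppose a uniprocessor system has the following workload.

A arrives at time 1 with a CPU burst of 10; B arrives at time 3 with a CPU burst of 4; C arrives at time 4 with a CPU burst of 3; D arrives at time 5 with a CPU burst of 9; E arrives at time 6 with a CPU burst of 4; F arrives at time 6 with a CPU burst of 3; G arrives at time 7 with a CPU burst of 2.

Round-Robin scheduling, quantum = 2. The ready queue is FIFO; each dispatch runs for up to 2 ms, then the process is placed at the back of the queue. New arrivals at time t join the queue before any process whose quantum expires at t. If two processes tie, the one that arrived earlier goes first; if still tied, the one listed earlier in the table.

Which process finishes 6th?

A

Timeline: | idle 0-1 | A 1-3 | B 3-5 | A 5-7 | C 7-9 | D 9-11 | B 11-13 | E 13-15 | F 15-17 | G 17-19 | A 19-21 | C 21-22 | D 22-24 | E 24-26 | F 26-27 | A 27-29 | D 29-31 | A 31-33 | D 33-36 |
Completion: A=33  B=13  C=22  D=36  E=26  F=27  G=19
Finish order: B → G → C → E → F → A → D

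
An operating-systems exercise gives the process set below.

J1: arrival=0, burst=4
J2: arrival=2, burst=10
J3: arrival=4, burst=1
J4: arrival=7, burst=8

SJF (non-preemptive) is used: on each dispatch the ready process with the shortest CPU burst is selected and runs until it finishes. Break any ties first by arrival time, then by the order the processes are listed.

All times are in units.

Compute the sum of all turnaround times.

Gantt: | J1 0-4 | J3 4-5 | J2 5-15 | J4 15-23 |
Completion: J1=4  J2=15  J3=5  J4=23
Turnaround (C−A): J1=4  J2=13  J3=1  J4=16
Turnaround = completion − arrival: J1=4, J2=13, J3=1, J4=16
Total turnaround = 4 + 13 + 1 + 16 = 34

34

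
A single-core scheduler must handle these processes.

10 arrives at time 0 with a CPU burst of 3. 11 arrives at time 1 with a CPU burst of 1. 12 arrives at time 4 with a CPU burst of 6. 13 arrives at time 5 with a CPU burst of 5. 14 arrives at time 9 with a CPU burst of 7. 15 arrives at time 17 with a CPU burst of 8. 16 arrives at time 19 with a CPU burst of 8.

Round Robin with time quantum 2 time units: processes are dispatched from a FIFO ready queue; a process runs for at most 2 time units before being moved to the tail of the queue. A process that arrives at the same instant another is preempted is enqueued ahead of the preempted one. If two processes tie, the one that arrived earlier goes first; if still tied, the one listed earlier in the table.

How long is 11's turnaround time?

2

Timeline: | 10 0-2 | 11 2-3 | 10 3-4 | 12 4-6 | 13 6-8 | 12 8-10 | 13 10-12 | 14 12-14 | 12 14-16 | 13 16-17 | 14 17-19 | 15 19-21 | 16 21-23 | 14 23-25 | 15 25-27 | 16 27-29 | 14 29-30 | 15 30-32 | 16 32-34 | 15 34-36 | 16 36-38 |
Completion: 10=4  11=3  12=16  13=17  14=30  15=36  16=38
Turnaround (C−A): 10=4  11=2  12=12  13=12  14=21  15=19  16=19
Turnaround(11) = completion − arrival = 3 − 1 = 2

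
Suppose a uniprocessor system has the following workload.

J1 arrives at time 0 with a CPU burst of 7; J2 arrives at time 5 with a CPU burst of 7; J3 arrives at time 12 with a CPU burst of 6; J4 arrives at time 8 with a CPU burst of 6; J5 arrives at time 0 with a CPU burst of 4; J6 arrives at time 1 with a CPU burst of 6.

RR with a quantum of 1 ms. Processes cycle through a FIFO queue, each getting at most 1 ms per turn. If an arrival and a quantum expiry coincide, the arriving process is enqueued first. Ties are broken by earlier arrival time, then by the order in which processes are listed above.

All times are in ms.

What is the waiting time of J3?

18

Gantt: | J1 0-1 | J5 1-2 | J6 2-3 | J1 3-4 | J5 4-5 | J6 5-6 | J1 6-7 | J2 7-8 | J5 8-9 | J6 9-10 | J1 10-11 | J4 11-12 | J2 12-13 | J5 13-14 | J6 14-15 | J1 15-16 | J3 16-17 | J4 17-18 | J2 18-19 | J6 19-20 | J1 20-21 | J3 21-22 | J4 22-23 | J2 23-24 | J6 24-25 | J1 25-26 | J3 26-27 | J4 27-28 | J2 28-29 | J3 29-30 | J4 30-31 | J2 31-32 | J3 32-33 | J4 33-34 | J2 34-35 | J3 35-36 |
Completion: J1=26  J2=35  J3=36  J4=34  J5=14  J6=25
Turnaround (C−A): J1=26  J2=30  J3=24  J4=26  J5=14  J6=24
Waiting(J3) = turnaround − burst = 24 − 6 = 18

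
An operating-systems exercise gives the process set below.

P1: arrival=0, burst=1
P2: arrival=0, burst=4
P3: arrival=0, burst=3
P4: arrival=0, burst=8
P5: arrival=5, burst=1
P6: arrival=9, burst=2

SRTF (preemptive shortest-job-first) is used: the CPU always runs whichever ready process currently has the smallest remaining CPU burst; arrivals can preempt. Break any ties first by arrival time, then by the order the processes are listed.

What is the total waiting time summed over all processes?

Gantt: | P1 0-1 | P3 1-4 | P2 4-5 | P5 5-6 | P2 6-9 | P6 9-11 | P4 11-19 |
Completion: P1=1  P2=9  P3=4  P4=19  P5=6  P6=11
Waiting = turnaround − burst: P1=0, P2=5, P3=1, P4=11, P5=0, P6=0
Total waiting = 0 + 5 + 1 + 11 + 0 + 0 = 17

17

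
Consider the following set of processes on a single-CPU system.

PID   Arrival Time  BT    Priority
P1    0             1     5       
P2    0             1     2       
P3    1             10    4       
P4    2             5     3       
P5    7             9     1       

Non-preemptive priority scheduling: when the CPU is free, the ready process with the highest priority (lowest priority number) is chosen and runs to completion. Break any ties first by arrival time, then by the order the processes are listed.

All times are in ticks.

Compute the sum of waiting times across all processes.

Schedule: | P2 0-1 | P3 1-11 | P5 11-20 | P4 20-25 | P1 25-26 |
Completion: P1=26  P2=1  P3=11  P4=25  P5=20
Waiting = turnaround − burst: P1=25, P2=0, P3=0, P4=18, P5=4
Total waiting = 25 + 0 + 0 + 18 + 4 = 47

47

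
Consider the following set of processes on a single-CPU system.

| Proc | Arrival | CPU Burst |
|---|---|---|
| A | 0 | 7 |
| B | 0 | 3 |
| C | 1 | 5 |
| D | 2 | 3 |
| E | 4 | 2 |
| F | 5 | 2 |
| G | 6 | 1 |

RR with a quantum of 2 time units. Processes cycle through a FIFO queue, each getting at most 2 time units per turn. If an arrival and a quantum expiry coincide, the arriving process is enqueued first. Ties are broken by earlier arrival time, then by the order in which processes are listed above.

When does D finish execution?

19

Schedule: | A 0-2 | B 2-4 | C 4-6 | D 6-8 | A 8-10 | E 10-12 | B 12-13 | F 13-15 | G 15-16 | C 16-18 | D 18-19 | A 19-21 | C 21-22 | A 22-23 |
Completion: A=23  B=13  C=22  D=19  E=12  F=15  G=16
Turnaround (C−A): A=23  B=13  C=21  D=17  E=8  F=10  G=10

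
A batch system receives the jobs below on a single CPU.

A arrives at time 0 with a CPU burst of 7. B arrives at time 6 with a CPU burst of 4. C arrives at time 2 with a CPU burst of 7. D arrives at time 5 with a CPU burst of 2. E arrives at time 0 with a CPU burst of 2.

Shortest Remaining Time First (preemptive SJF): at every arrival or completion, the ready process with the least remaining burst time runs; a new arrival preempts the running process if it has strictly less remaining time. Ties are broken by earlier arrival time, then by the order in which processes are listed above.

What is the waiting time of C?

Gantt: | E 0-2 | A 2-5 | D 5-7 | A 7-11 | B 11-15 | C 15-22 |
Completion: A=11  B=15  C=22  D=7  E=2
Turnaround (C−A): A=11  B=9  C=20  D=2  E=2
Waiting(C) = turnaround − burst = 20 − 7 = 13

13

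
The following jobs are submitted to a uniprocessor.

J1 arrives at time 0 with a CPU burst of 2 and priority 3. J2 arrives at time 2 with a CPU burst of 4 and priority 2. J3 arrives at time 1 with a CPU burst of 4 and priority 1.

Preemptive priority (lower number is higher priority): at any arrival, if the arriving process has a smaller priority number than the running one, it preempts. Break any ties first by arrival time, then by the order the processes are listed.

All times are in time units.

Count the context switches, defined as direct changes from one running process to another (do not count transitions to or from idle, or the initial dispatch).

Timeline: | J1 0-1 | J3 1-5 | J2 5-9 | J1 9-10 |
Completion: J1=10  J2=9  J3=5

3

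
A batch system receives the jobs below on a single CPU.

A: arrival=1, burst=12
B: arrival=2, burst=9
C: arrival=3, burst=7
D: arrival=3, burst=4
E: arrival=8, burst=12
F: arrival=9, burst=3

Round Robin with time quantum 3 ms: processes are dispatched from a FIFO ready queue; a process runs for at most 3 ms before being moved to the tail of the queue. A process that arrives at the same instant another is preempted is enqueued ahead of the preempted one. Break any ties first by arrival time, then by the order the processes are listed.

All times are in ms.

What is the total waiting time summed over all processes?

145

Gantt: | idle 0-1 | A 1-4 | B 4-7 | C 7-10 | D 10-13 | A 13-16 | B 16-19 | E 19-22 | F 22-25 | C 25-28 | D 28-29 | A 29-32 | B 32-35 | E 35-38 | C 38-39 | A 39-42 | E 42-48 |
Completion: A=42  B=35  C=39  D=29  E=48  F=25
Waiting = turnaround − burst: A=29, B=24, C=29, D=22, E=28, F=13
Total waiting = 29 + 24 + 29 + 22 + 28 + 13 = 145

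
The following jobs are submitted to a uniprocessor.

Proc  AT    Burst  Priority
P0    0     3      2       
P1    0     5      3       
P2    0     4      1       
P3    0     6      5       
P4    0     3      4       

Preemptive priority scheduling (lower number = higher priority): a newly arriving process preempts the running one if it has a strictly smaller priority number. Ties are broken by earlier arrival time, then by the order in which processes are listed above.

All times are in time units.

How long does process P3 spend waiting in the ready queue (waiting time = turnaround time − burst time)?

15

Gantt: | P2 0-4 | P0 4-7 | P1 7-12 | P4 12-15 | P3 15-21 |
Completion: P0=7  P1=12  P2=4  P3=21  P4=15
Turnaround (C−A): P0=7  P1=12  P2=4  P3=21  P4=15
Waiting(P3) = turnaround − burst = 21 − 6 = 15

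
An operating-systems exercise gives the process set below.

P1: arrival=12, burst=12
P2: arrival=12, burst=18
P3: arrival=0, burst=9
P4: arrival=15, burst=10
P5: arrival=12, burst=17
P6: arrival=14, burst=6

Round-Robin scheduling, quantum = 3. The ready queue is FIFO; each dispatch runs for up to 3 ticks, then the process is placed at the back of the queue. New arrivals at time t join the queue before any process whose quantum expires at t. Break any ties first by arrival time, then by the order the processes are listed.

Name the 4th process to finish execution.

P4

Timeline: | P3 0-9 | idle 9-12 | P1 12-15 | P2 15-18 | P5 18-21 | P6 21-24 | P4 24-27 | P1 27-30 | P2 30-33 | P5 33-36 | P6 36-39 | P4 39-42 | P1 42-45 | P2 45-48 | P5 48-51 | P4 51-54 | P1 54-57 | P2 57-60 | P5 60-63 | P4 63-64 | P2 64-67 | P5 67-70 | P2 70-73 | P5 73-75 |
Completion: P1=57  P2=73  P3=9  P4=64  P5=75  P6=39
Turnaround (C−A): P1=45  P2=61  P3=9  P4=49  P5=63  P6=25
Finish order: P3 → P6 → P1 → P4 → P2 → P5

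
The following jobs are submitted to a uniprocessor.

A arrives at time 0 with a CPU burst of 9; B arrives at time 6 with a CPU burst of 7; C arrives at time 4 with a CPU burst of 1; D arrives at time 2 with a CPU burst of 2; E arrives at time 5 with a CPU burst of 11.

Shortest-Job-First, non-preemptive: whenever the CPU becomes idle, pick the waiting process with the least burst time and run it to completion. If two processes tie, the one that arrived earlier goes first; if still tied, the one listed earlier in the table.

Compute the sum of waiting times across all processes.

Gantt: | A 0-9 | C 9-10 | D 10-12 | B 12-19 | E 19-30 |
Completion: A=9  B=19  C=10  D=12  E=30
Turnaround (C−A): A=9  B=13  C=6  D=10  E=25
Waiting = turnaround − burst: A=0, B=6, C=5, D=8, E=14
Total waiting = 0 + 6 + 5 + 8 + 14 = 33

33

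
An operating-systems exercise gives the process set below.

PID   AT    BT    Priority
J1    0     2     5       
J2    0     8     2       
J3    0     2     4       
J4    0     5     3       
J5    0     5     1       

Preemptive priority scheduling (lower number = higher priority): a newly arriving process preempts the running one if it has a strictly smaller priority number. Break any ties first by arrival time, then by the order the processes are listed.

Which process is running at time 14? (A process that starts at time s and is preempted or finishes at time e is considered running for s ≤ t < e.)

J4

Schedule: | J5 0-5 | J2 5-13 | J4 13-18 | J3 18-20 | J1 20-22 |
Completion: J1=22  J2=13  J3=20  J4=18  J5=5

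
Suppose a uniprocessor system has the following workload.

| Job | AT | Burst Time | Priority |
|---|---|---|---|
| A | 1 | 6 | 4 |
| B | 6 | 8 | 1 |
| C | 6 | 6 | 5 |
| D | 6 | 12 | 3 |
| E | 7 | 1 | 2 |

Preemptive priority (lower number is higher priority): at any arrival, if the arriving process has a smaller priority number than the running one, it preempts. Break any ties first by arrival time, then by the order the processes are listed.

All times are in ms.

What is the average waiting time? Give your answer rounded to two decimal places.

Timeline: | idle 0-1 | A 1-6 | B 6-14 | E 14-15 | D 15-27 | A 27-28 | C 28-34 |
Completion: A=28  B=14  C=34  D=27  E=15
Turnaround (C−A): A=27  B=8  C=28  D=21  E=8
Waiting times: A=21, B=0, C=22, D=9, E=7
Average waiting = (21+0+22+9+7) / 5 = 59/5 = 11.80

11.80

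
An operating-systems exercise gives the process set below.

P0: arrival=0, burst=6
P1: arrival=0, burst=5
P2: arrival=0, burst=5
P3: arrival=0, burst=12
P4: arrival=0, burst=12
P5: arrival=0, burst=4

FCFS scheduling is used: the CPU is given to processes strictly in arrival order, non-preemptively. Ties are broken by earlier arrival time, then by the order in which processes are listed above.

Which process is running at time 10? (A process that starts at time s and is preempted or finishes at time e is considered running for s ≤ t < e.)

Gantt: | P0 0-6 | P1 6-11 | P2 11-16 | P3 16-28 | P4 28-40 | P5 40-44 |
Completion: P0=6  P1=11  P2=16  P3=28  P4=40  P5=44
Turnaround (C−A): P0=6  P1=11  P2=16  P3=28  P4=40  P5=44

P1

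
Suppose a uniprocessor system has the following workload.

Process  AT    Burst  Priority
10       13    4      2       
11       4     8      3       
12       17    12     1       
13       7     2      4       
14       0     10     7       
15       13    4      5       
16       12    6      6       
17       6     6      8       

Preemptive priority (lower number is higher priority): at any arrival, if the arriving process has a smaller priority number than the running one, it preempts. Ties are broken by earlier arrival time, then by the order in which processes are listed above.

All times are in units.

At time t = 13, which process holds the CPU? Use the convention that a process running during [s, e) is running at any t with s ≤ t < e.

10

Gantt: | 14 0-4 | 11 4-12 | 13 12-13 | 10 13-17 | 12 17-29 | 13 29-30 | 15 30-34 | 16 34-40 | 14 40-46 | 17 46-52 |
Completion: 10=17  11=12  12=29  13=30  14=46  15=34  16=40  17=52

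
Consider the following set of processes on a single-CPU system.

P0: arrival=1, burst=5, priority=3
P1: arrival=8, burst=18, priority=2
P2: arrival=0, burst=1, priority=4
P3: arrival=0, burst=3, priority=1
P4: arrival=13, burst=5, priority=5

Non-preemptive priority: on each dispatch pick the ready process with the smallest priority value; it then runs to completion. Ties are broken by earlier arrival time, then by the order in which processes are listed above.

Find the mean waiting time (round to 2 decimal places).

8.40

Schedule: | P3 0-3 | P0 3-8 | P1 8-26 | P2 26-27 | P4 27-32 |
Completion: P0=8  P1=26  P2=27  P3=3  P4=32
Turnaround (C−A): P0=7  P1=18  P2=27  P3=3  P4=19
Waiting times: P0=2, P1=0, P2=26, P3=0, P4=14
Average waiting = (2+0+26+0+14) / 5 = 42/5 = 8.40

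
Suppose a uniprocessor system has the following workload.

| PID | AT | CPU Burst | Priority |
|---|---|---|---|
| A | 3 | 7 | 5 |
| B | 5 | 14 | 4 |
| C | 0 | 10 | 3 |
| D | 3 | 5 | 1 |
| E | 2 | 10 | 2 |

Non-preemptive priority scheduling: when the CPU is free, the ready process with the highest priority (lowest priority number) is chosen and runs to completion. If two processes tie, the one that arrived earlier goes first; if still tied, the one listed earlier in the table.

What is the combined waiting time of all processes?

76

Schedule: | C 0-10 | D 10-15 | E 15-25 | B 25-39 | A 39-46 |
Completion: A=46  B=39  C=10  D=15  E=25
Turnaround (C−A): A=43  B=34  C=10  D=12  E=23
Waiting = turnaround − burst: A=36, B=20, C=0, D=7, E=13
Total waiting = 36 + 20 + 0 + 7 + 13 = 76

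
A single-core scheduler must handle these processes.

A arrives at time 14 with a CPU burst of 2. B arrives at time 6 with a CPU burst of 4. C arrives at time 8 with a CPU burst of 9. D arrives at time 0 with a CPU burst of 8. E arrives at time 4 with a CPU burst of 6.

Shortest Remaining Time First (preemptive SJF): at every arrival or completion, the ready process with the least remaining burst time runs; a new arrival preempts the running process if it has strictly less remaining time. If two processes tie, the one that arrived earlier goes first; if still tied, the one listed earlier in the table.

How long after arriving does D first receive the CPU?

Timeline: | D 0-8 | B 8-12 | E 12-14 | A 14-16 | E 16-20 | C 20-29 |
Completion: A=16  B=12  C=29  D=8  E=20
Turnaround (C−A): A=2  B=6  C=21  D=8  E=16
Response(D) = first start − arrival = 0 − 0 = 0

0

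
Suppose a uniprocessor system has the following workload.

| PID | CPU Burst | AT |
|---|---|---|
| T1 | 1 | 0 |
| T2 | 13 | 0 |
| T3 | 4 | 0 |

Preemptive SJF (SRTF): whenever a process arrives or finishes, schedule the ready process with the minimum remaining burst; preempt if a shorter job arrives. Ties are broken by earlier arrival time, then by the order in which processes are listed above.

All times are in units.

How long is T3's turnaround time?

Schedule: | T1 0-1 | T3 1-5 | T2 5-18 |
Completion: T1=1  T2=18  T3=5
Turnaround (C−A): T1=1  T2=18  T3=5
Turnaround(T3) = completion − arrival = 5 − 0 = 5

5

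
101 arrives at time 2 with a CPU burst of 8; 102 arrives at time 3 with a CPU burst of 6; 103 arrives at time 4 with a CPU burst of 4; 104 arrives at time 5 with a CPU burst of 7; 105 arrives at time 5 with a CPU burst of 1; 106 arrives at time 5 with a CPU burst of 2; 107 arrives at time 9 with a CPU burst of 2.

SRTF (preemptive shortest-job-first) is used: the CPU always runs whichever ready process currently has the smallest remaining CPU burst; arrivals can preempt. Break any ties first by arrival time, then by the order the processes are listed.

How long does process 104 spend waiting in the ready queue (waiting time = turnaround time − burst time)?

Schedule: | idle 0-2 | 101 2-3 | 102 3-4 | 103 4-5 | 105 5-6 | 106 6-8 | 103 8-11 | 107 11-13 | 102 13-18 | 101 18-25 | 104 25-32 |
Completion: 101=25  102=18  103=11  104=32  105=6  106=8  107=13
Waiting(104) = turnaround − burst = 27 − 7 = 20

20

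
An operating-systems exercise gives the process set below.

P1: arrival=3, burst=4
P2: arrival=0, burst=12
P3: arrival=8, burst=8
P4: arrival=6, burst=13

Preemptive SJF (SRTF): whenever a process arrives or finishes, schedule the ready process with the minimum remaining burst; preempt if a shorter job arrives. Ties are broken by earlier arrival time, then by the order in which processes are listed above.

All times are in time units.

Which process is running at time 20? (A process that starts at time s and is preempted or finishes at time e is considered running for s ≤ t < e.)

P3

Schedule: | P2 0-3 | P1 3-7 | P2 7-16 | P3 16-24 | P4 24-37 |
Completion: P1=7  P2=16  P3=24  P4=37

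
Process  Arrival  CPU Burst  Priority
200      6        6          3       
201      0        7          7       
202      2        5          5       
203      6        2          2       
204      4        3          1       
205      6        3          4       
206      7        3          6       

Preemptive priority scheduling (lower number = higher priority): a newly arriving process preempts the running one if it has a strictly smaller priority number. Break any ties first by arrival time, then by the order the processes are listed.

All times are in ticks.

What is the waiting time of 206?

Gantt: | 201 0-2 | 202 2-4 | 204 4-7 | 203 7-9 | 200 9-15 | 205 15-18 | 202 18-21 | 206 21-24 | 201 24-29 |
Completion: 200=15  201=29  202=21  203=9  204=7  205=18  206=24
Waiting(206) = turnaround − burst = 17 − 3 = 14

14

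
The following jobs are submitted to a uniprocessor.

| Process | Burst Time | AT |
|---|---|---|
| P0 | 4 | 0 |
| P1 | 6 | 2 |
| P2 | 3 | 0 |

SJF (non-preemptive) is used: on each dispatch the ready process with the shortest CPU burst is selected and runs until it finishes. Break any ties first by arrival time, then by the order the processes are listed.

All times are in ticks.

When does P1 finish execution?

13

Gantt: | P2 0-3 | P0 3-7 | P1 7-13 |
Completion: P0=7  P1=13  P2=3
Turnaround (C−A): P0=7  P1=11  P2=3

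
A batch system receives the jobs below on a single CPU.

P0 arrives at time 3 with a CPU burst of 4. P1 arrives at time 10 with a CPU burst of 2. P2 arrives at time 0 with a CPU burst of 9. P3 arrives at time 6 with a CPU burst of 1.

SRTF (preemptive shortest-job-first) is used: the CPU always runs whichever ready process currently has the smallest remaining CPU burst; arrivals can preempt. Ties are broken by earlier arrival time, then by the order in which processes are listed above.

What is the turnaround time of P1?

Gantt: | P2 0-3 | P0 3-7 | P3 7-8 | P2 8-10 | P1 10-12 | P2 12-16 |
Completion: P0=7  P1=12  P2=16  P3=8
Turnaround(P1) = completion − arrival = 12 − 10 = 2

2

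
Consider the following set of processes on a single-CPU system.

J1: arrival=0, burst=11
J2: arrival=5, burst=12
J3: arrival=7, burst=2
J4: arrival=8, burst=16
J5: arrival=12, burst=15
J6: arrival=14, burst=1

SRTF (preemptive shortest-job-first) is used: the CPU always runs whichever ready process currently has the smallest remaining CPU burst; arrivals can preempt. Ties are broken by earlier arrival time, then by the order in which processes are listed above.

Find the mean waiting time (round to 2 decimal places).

9.67

Timeline: | J1 0-7 | J3 7-9 | J1 9-13 | J2 13-14 | J6 14-15 | J2 15-26 | J5 26-41 | J4 41-57 |
Completion: J1=13  J2=26  J3=9  J4=57  J5=41  J6=15
Waiting times: J1=2, J2=9, J3=0, J4=33, J5=14, J6=0
Average waiting = (2+9+0+33+14+0) / 6 = 58/6 = 9.67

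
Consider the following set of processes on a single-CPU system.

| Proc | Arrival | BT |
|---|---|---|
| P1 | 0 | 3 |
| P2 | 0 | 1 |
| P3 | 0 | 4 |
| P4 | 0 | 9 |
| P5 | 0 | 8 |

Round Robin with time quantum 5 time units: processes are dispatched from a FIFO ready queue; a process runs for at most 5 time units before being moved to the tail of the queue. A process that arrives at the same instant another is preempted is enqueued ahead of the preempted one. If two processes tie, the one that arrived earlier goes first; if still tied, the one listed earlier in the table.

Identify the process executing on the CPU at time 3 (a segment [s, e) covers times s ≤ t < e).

P2

Schedule: | P1 0-3 | P2 3-4 | P3 4-8 | P4 8-13 | P5 13-18 | P4 18-22 | P5 22-25 |
Completion: P1=3  P2=4  P3=8  P4=22  P5=25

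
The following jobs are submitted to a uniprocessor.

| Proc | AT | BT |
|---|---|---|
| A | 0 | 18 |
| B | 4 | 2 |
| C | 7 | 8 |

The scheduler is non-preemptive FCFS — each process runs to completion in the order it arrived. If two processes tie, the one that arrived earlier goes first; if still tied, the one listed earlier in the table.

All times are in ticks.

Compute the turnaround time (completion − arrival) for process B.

16

Timeline: | A 0-18 | B 18-20 | C 20-28 |
Completion: A=18  B=20  C=28
Turnaround (C−A): A=18  B=16  C=21
Turnaround(B) = completion − arrival = 20 − 4 = 16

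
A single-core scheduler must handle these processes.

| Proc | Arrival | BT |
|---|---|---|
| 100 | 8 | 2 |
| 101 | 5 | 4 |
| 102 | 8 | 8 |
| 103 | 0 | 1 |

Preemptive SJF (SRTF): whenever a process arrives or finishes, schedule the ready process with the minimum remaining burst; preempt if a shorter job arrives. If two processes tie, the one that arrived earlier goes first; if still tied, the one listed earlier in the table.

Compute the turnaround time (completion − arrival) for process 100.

3

Gantt: | 103 0-1 | idle 1-5 | 101 5-9 | 100 9-11 | 102 11-19 |
Completion: 100=11  101=9  102=19  103=1
Turnaround (C−A): 100=3  101=4  102=11  103=1
Turnaround(100) = completion − arrival = 11 − 8 = 3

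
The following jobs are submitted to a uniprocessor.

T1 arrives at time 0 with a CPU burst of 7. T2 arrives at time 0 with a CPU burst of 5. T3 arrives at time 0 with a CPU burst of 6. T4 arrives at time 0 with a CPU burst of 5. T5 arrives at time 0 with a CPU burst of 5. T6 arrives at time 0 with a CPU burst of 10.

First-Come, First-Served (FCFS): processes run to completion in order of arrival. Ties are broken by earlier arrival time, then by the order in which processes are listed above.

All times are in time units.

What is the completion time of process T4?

23

Gantt: | T1 0-7 | T2 7-12 | T3 12-18 | T4 18-23 | T5 23-28 | T6 28-38 |
Completion: T1=7  T2=12  T3=18  T4=23  T5=28  T6=38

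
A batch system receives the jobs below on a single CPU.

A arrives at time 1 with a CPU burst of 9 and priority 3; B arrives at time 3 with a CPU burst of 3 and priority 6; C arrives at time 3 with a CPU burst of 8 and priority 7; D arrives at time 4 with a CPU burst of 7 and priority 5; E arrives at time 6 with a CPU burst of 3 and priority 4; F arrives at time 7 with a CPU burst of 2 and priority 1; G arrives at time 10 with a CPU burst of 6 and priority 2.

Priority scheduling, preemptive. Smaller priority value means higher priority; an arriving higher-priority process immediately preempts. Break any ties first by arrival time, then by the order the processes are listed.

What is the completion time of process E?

21

Gantt: | idle 0-1 | A 1-7 | F 7-9 | A 9-10 | G 10-16 | A 16-18 | E 18-21 | D 21-28 | B 28-31 | C 31-39 |
Completion: A=18  B=31  C=39  D=28  E=21  F=9  G=16
Turnaround (C−A): A=17  B=28  C=36  D=24  E=15  F=2  G=6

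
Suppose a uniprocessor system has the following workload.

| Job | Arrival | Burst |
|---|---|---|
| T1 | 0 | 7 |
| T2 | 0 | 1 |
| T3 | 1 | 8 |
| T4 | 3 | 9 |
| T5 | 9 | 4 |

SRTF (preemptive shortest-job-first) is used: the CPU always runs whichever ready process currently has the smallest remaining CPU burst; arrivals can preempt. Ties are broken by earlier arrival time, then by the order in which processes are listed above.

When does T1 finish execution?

Timeline: | T2 0-1 | T1 1-8 | T3 8-9 | T5 9-13 | T3 13-20 | T4 20-29 |
Completion: T1=8  T2=1  T3=20  T4=29  T5=13

8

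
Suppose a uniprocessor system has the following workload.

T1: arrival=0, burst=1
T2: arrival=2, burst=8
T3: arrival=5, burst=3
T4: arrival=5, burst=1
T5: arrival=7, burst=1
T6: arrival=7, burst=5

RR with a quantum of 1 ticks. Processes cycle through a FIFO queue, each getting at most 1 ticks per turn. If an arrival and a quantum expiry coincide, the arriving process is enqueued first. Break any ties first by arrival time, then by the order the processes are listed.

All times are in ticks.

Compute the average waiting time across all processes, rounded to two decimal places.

Timeline: | T1 0-1 | idle 1-2 | T2 2-5 | T3 5-6 | T4 6-7 | T2 7-8 | T3 8-9 | T5 9-10 | T6 10-11 | T2 11-12 | T3 12-13 | T6 13-14 | T2 14-15 | T6 15-16 | T2 16-17 | T6 17-18 | T2 18-19 | T6 19-20 |
Completion: T1=1  T2=19  T3=13  T4=7  T5=10  T6=20
Turnaround (C−A): T1=1  T2=17  T3=8  T4=2  T5=3  T6=13
Waiting times: T1=0, T2=9, T3=5, T4=1, T5=2, T6=8
Average waiting = (0+9+5+1+2+8) / 6 = 25/6 = 4.17

4.17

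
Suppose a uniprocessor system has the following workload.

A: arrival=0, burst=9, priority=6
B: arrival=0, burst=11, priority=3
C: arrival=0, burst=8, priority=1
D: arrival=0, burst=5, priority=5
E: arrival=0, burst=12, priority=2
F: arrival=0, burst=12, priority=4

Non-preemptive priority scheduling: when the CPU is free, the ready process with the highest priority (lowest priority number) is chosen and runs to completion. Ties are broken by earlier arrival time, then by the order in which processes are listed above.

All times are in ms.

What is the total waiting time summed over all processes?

150

Gantt: | C 0-8 | E 8-20 | B 20-31 | F 31-43 | D 43-48 | A 48-57 |
Completion: A=57  B=31  C=8  D=48  E=20  F=43
Waiting = turnaround − burst: A=48, B=20, C=0, D=43, E=8, F=31
Total waiting = 48 + 20 + 0 + 43 + 8 + 31 = 150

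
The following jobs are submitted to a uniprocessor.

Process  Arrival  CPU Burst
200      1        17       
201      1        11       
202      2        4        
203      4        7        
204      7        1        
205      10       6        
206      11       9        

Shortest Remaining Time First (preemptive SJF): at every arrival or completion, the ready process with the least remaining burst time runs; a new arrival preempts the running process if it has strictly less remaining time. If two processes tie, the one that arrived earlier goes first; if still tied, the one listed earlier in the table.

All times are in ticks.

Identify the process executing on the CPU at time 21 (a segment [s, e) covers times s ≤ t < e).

Schedule: | idle 0-1 | 201 1-2 | 202 2-6 | 203 6-7 | 204 7-8 | 203 8-14 | 205 14-20 | 206 20-29 | 201 29-39 | 200 39-56 |
Completion: 200=56  201=39  202=6  203=14  204=8  205=20  206=29

206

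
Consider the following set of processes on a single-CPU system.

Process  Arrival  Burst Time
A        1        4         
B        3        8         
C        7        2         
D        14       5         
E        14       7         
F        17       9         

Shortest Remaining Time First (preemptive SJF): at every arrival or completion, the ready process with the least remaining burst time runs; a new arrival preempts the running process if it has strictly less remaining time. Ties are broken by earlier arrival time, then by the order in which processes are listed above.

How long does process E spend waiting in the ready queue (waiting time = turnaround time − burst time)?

6

Schedule: | idle 0-1 | A 1-5 | B 5-7 | C 7-9 | B 9-15 | D 15-20 | E 20-27 | F 27-36 |
Completion: A=5  B=15  C=9  D=20  E=27  F=36
Waiting(E) = turnaround − burst = 13 − 7 = 6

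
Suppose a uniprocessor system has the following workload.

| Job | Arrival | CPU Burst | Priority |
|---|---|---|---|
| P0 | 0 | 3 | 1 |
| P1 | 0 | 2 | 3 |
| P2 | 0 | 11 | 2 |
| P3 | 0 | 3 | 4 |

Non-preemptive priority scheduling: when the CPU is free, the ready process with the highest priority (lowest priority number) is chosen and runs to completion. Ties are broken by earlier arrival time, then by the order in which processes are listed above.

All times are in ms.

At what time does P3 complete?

19

Schedule: | P0 0-3 | P2 3-14 | P1 14-16 | P3 16-19 |
Completion: P0=3  P1=16  P2=14  P3=19
Turnaround (C−A): P0=3  P1=16  P2=14  P3=19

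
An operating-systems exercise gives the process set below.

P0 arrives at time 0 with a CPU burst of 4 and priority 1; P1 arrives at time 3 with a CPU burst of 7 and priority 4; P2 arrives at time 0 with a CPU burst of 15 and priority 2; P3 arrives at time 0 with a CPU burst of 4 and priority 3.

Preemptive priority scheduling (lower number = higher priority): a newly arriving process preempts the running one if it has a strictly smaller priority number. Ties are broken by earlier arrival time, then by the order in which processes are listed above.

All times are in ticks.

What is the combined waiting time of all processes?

43

Gantt: | P0 0-4 | P2 4-19 | P3 19-23 | P1 23-30 |
Completion: P0=4  P1=30  P2=19  P3=23
Turnaround (C−A): P0=4  P1=27  P2=19  P3=23
Waiting = turnaround − burst: P0=0, P1=20, P2=4, P3=19
Total waiting = 0 + 20 + 4 + 19 = 43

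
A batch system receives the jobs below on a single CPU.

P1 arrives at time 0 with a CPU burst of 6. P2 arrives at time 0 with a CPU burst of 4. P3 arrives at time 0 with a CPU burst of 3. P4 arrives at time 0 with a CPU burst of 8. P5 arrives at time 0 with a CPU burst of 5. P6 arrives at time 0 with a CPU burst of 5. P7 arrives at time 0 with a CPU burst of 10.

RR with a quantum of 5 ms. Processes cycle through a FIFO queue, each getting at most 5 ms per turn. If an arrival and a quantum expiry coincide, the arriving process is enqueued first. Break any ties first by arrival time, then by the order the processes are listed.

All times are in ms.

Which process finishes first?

Schedule: | P1 0-5 | P2 5-9 | P3 9-12 | P4 12-17 | P5 17-22 | P6 22-27 | P7 27-32 | P1 32-33 | P4 33-36 | P7 36-41 |
Completion: P1=33  P2=9  P3=12  P4=36  P5=22  P6=27  P7=41
Turnaround (C−A): P1=33  P2=9  P3=12  P4=36  P5=22  P6=27  P7=41
Finish order: P2 → P3 → P5 → P6 → P1 → P4 → P7

P2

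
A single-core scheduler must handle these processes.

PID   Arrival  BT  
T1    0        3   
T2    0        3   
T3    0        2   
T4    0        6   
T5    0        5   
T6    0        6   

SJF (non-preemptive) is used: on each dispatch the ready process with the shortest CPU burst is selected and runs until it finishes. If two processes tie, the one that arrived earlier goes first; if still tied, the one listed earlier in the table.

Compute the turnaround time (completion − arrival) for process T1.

5

Timeline: | T3 0-2 | T1 2-5 | T2 5-8 | T5 8-13 | T4 13-19 | T6 19-25 |
Completion: T1=5  T2=8  T3=2  T4=19  T5=13  T6=25
Turnaround (C−A): T1=5  T2=8  T3=2  T4=19  T5=13  T6=25
Turnaround(T1) = completion − arrival = 5 − 0 = 5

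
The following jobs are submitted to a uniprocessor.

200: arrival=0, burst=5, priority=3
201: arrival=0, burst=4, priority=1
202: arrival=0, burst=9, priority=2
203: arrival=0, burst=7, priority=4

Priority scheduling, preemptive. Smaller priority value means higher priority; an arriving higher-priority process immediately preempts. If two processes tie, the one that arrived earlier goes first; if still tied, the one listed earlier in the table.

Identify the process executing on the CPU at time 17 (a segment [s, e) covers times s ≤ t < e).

200

Schedule: | 201 0-4 | 202 4-13 | 200 13-18 | 203 18-25 |
Completion: 200=18  201=4  202=13  203=25
Turnaround (C−A): 200=18  201=4  202=13  203=25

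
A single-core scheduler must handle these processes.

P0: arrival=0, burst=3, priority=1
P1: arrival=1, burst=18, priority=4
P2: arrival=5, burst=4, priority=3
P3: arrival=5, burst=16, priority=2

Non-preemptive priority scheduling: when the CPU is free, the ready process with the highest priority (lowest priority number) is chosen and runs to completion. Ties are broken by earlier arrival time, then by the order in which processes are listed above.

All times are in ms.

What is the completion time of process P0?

Schedule: | P0 0-3 | P1 3-21 | P3 21-37 | P2 37-41 |
Completion: P0=3  P1=21  P2=41  P3=37
Turnaround (C−A): P0=3  P1=20  P2=36  P3=32

3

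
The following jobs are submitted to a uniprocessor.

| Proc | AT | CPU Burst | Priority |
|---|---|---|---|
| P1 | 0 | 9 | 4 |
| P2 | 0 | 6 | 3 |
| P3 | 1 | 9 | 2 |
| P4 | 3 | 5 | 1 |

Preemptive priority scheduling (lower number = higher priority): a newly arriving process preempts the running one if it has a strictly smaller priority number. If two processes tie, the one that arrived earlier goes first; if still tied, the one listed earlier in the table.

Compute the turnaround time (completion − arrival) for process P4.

Gantt: | P2 0-1 | P3 1-3 | P4 3-8 | P3 8-15 | P2 15-20 | P1 20-29 |
Completion: P1=29  P2=20  P3=15  P4=8
Turnaround(P4) = completion − arrival = 8 − 3 = 5

5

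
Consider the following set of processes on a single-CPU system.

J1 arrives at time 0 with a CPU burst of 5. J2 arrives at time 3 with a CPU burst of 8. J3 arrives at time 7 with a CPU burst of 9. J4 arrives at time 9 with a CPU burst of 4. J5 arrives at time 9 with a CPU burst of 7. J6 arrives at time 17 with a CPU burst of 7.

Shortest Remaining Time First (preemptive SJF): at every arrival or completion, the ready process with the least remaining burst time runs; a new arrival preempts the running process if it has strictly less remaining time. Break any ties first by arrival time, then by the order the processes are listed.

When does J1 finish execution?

Timeline: | J1 0-5 | J2 5-13 | J4 13-17 | J5 17-24 | J6 24-31 | J3 31-40 |
Completion: J1=5  J2=13  J3=40  J4=17  J5=24  J6=31

5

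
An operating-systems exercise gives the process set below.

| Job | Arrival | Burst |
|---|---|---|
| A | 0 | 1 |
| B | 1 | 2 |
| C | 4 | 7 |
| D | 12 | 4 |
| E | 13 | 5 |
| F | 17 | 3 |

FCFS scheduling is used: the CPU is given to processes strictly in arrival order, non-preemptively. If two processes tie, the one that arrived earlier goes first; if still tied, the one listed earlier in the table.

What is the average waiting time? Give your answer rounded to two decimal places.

Timeline: | A 0-1 | B 1-3 | idle 3-4 | C 4-11 | idle 11-12 | D 12-16 | E 16-21 | F 21-24 |
Completion: A=1  B=3  C=11  D=16  E=21  F=24
Turnaround (C−A): A=1  B=2  C=7  D=4  E=8  F=7
Waiting times: A=0, B=0, C=0, D=0, E=3, F=4
Average waiting = (0+0+0+0+3+4) / 6 = 7/6 = 1.17

1.17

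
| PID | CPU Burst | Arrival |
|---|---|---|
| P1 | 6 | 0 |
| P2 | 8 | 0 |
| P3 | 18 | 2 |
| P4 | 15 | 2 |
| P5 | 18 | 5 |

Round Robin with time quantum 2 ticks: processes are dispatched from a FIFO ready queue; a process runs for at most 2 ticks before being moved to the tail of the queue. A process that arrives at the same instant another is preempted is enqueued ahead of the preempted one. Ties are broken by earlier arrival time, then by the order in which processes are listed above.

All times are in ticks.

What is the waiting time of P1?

14

Gantt: | P1 0-2 | P2 2-4 | P3 4-6 | P4 6-8 | P1 8-10 | P2 10-12 | P5 12-14 | P3 14-16 | P4 16-18 | P1 18-20 | P2 20-22 | P5 22-24 | P3 24-26 | P4 26-28 | P2 28-30 | P5 30-32 | P3 32-34 | P4 34-36 | P5 36-38 | P3 38-40 | P4 40-42 | P5 42-44 | P3 44-46 | P4 46-48 | P5 48-50 | P3 50-52 | P4 52-54 | P5 54-56 | P3 56-58 | P4 58-59 | P5 59-61 | P3 61-63 | P5 63-65 |
Completion: P1=20  P2=30  P3=63  P4=59  P5=65
Turnaround (C−A): P1=20  P2=30  P3=61  P4=57  P5=60
Waiting(P1) = turnaround − burst = 20 − 6 = 14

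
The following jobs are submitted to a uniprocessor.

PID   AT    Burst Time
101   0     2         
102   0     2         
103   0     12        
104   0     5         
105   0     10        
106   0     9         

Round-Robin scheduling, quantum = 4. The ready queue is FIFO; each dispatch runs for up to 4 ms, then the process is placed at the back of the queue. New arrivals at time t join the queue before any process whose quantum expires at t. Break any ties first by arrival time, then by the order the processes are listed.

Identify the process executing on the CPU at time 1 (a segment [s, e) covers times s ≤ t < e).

Timeline: | 101 0-2 | 102 2-4 | 103 4-8 | 104 8-12 | 105 12-16 | 106 16-20 | 103 20-24 | 104 24-25 | 105 25-29 | 106 29-33 | 103 33-37 | 105 37-39 | 106 39-40 |
Completion: 101=2  102=4  103=37  104=25  105=39  106=40
Turnaround (C−A): 101=2  102=4  103=37  104=25  105=39  106=40

101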